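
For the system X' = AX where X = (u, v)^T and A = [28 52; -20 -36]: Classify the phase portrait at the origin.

A = [[28,52],[-20,-36]]; det(A-λI) = λ^2 + 8λ + 32.
λ = -4 ± 4i: negative real part.

stable spiral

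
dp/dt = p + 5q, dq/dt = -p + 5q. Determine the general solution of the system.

Coefficient matrix A = [[1, 5], [-1, 5]].
Characteristic polynomial det(A - λI) = λ^2 - 6λ + 10 = 0.
Eigenvalues λ = 3 ± i (complex conjugate pair).
For λ=3+i: an eigenvector is (2,1) - i(1,0) = (2 - i, 1).
A real fundamental pair from Re and Im of e^((3+i)t)v: X_1 = e^(3t)(cos(t)·(2,1) + sin(t)·(1,0)), X_2 = e^(3t)(sin(t)·(2,1) - cos(t)·(1,0)).
General solution: C_1X_1 + C_2X_2.

p(t) = C_1e^(3t)sin(t) + 2C_1e^(3t)cos(t) + 2C_2e^(3t)sin(t) - C_2e^(3t)cos(t), q(t) = C_1e^(3t)cos(t) + C_2e^(3t)sin(t)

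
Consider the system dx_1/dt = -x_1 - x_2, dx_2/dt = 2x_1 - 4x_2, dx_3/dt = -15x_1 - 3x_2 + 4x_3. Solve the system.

Coefficient matrix A = [[-1, -1, 0], [2, -4, 0], [-15, -3, 4]].
det(A - λI) = 0 gives eigenvalues λ = -2, -3, 4.
For λ=-2: eigenvector (1,1,3).
For λ=-3: eigenvector (1,2,3).
For λ=4: eigenvector (0,0,1).
General solution: C_1e^(-2t)(1,1,3) + C_2e^(-3t)(1,2,3) + C_3e^(4t)(0,0,1).

x_1(t) = C_1e^(-2t) + C_2e^(-3t), x_2(t) = C_1e^(-2t) + 2C_2e^(-3t), x_3(t) = 3C_1e^(-2t) + 3C_2e^(-3t) + C_3e^(4t)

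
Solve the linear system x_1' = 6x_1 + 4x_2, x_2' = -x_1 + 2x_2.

Coefficient matrix A = [[6, 4], [-1, 2]].
Characteristic polynomial det(A - λI) = λ^2 - 8λ + 16 = 0.
Single eigenvalue λ = 4 with algebraic multiplicity 2.
Eigenvector v = (-2,1); generalized eigenvector w with (A-λI)w=v is (-3,1).
General solution: e^(4t)[C_1·v + C_2·(t·v + w)].

x_1(t) = -2C_1e^(4t) - 2C_2te^(4t) - 3C_2e^(4t), x_2(t) = C_1e^(4t) + C_2te^(4t) + C_2e^(4t)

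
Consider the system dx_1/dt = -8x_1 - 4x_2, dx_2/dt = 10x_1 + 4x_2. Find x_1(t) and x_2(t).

Coefficient matrix A = [[-8, -4], [10, 4]].
Characteristic polynomial det(A - λI) = λ^2 + 4λ + 8 = 0.
Eigenvalues λ = -2 ± 2i (complex conjugate pair).
For λ=-2+2i: an eigenvector is (1,-2) - i(1,-1) = (1 - i, -2 + i).
A real fundamental pair from Re and Im of e^((-2+2i)t)v: X_1 = e^(-2t)(cos(2t)·(1,-2) + sin(2t)·(1,-1)), X_2 = e^(-2t)(sin(2t)·(1,-2) - cos(2t)·(1,-1)).
General solution: c_1X_1 + c_2X_2.

x_1(t) = c_1e^(-2t)sin(2t) + c_1e^(-2t)cos(2t) + c_2e^(-2t)sin(2t) - c_2e^(-2t)cos(2t), x_2(t) = -c_1e^(-2t)sin(2t) - 2c_1e^(-2t)cos(2t) - 2c_2e^(-2t)sin(2t) + c_2e^(-2t)cos(2t)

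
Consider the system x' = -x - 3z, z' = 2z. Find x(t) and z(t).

Coefficient matrix A = [[-1, -3], [0, 2]].
Characteristic polynomial det(A - λI) = λ^2 - λ - 2 = 0.
Eigenvalues λ = -1, 2.
For λ=-1: (A-λI) row 1 is [0, -3], so an eigenvector is (1, 0).
For λ=2: (A-λI) row 1 is [-3, -3], so an eigenvector is (1, -1).
General solution: K_1e^(-t)(1,0) + K_2e^(2t)(1,-1).

x(t) = K_1e^(-t) + K_2e^(2t), z(t) = -K_2e^(2t)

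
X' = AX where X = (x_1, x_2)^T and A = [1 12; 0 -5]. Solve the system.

Coefficient matrix A = [[1, 12], [0, -5]].
Characteristic polynomial det(A - λI) = λ^2 + 4λ - 5 = 0.
Eigenvalues λ = 1, -5.
For λ=1: (A-λI) row 1 is [0, 12], so an eigenvector is (1, 0).
For λ=-5: (A-λI) row 1 is [6, 12], so an eigenvector is (2, -1).
General solution: C_1e^(t)(1,0) + C_2e^(-5t)(2,-1).

x_1(t) = C_1e^(t) + 2C_2e^(-5t), x_2(t) = -C_2e^(-5t)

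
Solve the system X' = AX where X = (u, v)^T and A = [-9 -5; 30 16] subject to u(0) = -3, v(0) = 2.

Coefficient matrix A = [[-9, -5], [30, 16]].
Characteristic polynomial det(A - λI) = λ^2 - 7λ + 6 = 0.
Eigenvalues λ = 6, 1.
For λ=6: (A-λI) row 1 is [-15, -5], so an eigenvector is (1, -3).
For λ=1: (A-λI) row 1 is [-10, -5], so an eigenvector is (1, -2).
General solution: K_1e^(6t)(1,-3) + K_2e^(t)(1,-2).
Applying u(0)=-3, v(0)=2 gives K_1=4, K_2=-7.

u(t) = 4e^(6t) - 7e^(t), v(t) = -12e^(6t) + 14e^(t)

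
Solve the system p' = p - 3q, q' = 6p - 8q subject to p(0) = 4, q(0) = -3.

Coefficient matrix A = [[1, -3], [6, -8]].
Characteristic polynomial det(A - λI) = λ^2 + 7λ + 10 = 0.
Eigenvalues λ = -5, -2.
For λ=-5: (A-λI) row 1 is [6, -3], so an eigenvector is (-1, -2).
For λ=-2: (A-λI) row 1 is [3, -3], so an eigenvector is (-1, -1).
General solution: c_1e^(-5t)(-1,-2) + c_2e^(-2t)(-1,-1).
Applying p(0)=4, q(0)=-3 gives c_1=7, c_2=-11.

p(t) = 11e^(-2t) - 7e^(-5t), q(t) = 11e^(-2t) - 14e^(-5t)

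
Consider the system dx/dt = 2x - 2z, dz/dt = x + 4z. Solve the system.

Coefficient matrix A = [[2, -2], [1, 4]].
Characteristic polynomial det(A - λI) = λ^2 - 6λ + 10 = 0.
Eigenvalues λ = 3 ± i (complex conjugate pair).
For λ=3+i: an eigenvector is (-1,1) - i(-1,0) = (-1 + i, 1).
A real fundamental pair from Re and Im of e^((3+i)t)v: X_1 = e^(3t)(cos(t)·(-1,1) + sin(t)·(-1,0)), X_2 = e^(3t)(sin(t)·(-1,1) - cos(t)·(-1,0)).
General solution: C_1X_1 + C_2X_2.

x(t) = -C_1e^(3t)sin(t) - C_1e^(3t)cos(t) - C_2e^(3t)sin(t) + C_2e^(3t)cos(t), z(t) = C_1e^(3t)cos(t) + C_2e^(3t)sin(t)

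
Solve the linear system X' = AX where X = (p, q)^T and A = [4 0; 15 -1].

Coefficient matrix A = [[4, 0], [15, -1]].
Characteristic polynomial det(A - λI) = λ^2 - 3λ - 4 = 0.
Eigenvalues λ = -1, 4.
For λ=-1: (A-λI) row 1 is [5, 0], so an eigenvector is (0, -1).
For λ=4: (A-λI) row 2 is [15, -5], so an eigenvector is (-1, -3).
General solution: K_1e^(-t)(0,-1) + K_2e^(4t)(-1,-3).

p(t) = -K_2e^(4t), q(t) = -K_1e^(-t) - 3K_2e^(4t)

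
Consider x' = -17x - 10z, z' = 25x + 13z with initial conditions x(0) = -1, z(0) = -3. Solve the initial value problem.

x(t) = 9e^(-2t)sin(5t) - e^(-2t)cos(5t), z(t) = -14e^(-2t)sin(5t) - 3e^(-2t)cos(5t)

Coefficient matrix A = [[-17, -10], [25, 13]].
Characteristic polynomial det(A - λI) = λ^2 + 4λ + 29 = 0.
Eigenvalues λ = -2 ± 5i (complex conjugate pair).
For λ=-2+5i: an eigenvector is (-1,2) - i(-1,1) = (-1 + i, 2 - i).
A real fundamental pair from Re and Im of e^((-2+5i)t)v: X_1 = e^(-2t)(cos(5t)·(-1,2) + sin(5t)·(-1,1)), X_2 = e^(-2t)(sin(5t)·(-1,2) - cos(5t)·(-1,1)).
General solution: C_1X_1 + C_2X_2.
Applying x(0)=-1, z(0)=-3 gives C_1=-4, C_2=-5.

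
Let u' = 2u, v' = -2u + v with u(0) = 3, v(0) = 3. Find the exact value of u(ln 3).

A = [[2,0],[-2,1]]; eigenvalues λ = 1, 2.
Eigenvectors: (0,-1) for λ=1, (1,-2) for λ=2.
From the initial condition, c_1 = -9, c_2 = 3.
u(ln 3) = (-9)(3^1)(0) + (3)(3^2)(1) = 27.

27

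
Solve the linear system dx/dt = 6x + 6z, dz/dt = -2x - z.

Coefficient matrix A = [[6, 6], [-2, -1]].
Characteristic polynomial det(A - λI) = λ^2 - 5λ + 6 = 0.
Eigenvalues λ = 3, 2.
For λ=3: (A-λI) row 1 is [3, 6], so an eigenvector is (2, -1).
For λ=2: (A-λI) row 1 is [4, 6], so an eigenvector is (-3, 2).
General solution: K_1e^(3t)(2,-1) + K_2e^(2t)(-3,2).

x(t) = 2K_1e^(3t) - 3K_2e^(2t), z(t) = -K_1e^(3t) + 2K_2e^(2t)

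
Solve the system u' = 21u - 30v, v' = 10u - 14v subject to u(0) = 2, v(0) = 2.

u(t) = -4e^(6t) + 6e^(t), v(t) = -2e^(6t) + 4e^(t)

Coefficient matrix A = [[21, -30], [10, -14]].
Characteristic polynomial det(A - λI) = λ^2 - 7λ + 6 = 0.
Eigenvalues λ = 6, 1.
For λ=6: (A-λI) row 1 is [15, -30], so an eigenvector is (-2, -1).
For λ=1: (A-λI) row 1 is [20, -30], so an eigenvector is (3, 2).
General solution: K_1e^(6t)(-2,-1) + K_2e^(t)(3,2).
Applying u(0)=2, v(0)=2 gives K_1=2, K_2=2.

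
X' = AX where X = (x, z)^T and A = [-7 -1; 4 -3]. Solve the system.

x(t) = -c_1e^(-5t) - c_2te^(-5t) - c_2e^(-5t), z(t) = 2c_1e^(-5t) + 2c_2te^(-5t) + 3c_2e^(-5t)

Coefficient matrix A = [[-7, -1], [4, -3]].
Characteristic polynomial det(A - λI) = λ^2 + 10λ + 25 = 0.
Single eigenvalue λ = -5 with algebraic multiplicity 2.
Eigenvector v = (-1,2); generalized eigenvector w with (A-λI)w=v is (-1,3).
General solution: e^(-5t)[c_1·v + c_2·(t·v + w)].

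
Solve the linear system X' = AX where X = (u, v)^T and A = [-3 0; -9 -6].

u(t) = C_1e^(-3t), v(t) = -3C_1e^(-3t) - C_2e^(-6t)

Coefficient matrix A = [[-3, 0], [-9, -6]].
Characteristic polynomial det(A - λI) = λ^2 + 9λ + 18 = 0.
Eigenvalues λ = -3, -6.
For λ=-3: (A-λI) row 2 is [-9, -3], so an eigenvector is (1, -3).
For λ=-6: (A-λI) row 1 is [3, 0], so an eigenvector is (0, -1).
General solution: C_1e^(-3t)(1,-3) + C_2e^(-6t)(0,-1).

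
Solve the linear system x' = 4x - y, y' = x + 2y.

Coefficient matrix A = [[4, -1], [1, 2]].
Characteristic polynomial det(A - λI) = λ^2 - 6λ + 9 = 0.
Single eigenvalue λ = 3 with algebraic multiplicity 2.
Eigenvector v = (1,1); generalized eigenvector w with (A-λI)w=v is (2,1).
General solution: e^(3t)[K_1·v + K_2·(t·v + w)].

x(t) = K_1e^(3t) + K_2te^(3t) + 2K_2e^(3t), y(t) = K_1e^(3t) + K_2te^(3t) + K_2e^(3t)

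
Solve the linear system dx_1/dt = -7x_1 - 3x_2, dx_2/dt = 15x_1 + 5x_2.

Coefficient matrix A = [[-7, -3], [15, 5]].
Characteristic polynomial det(A - λI) = λ^2 + 2λ + 10 = 0.
Eigenvalues λ = -1 ± 3i (complex conjugate pair).
For λ=-1+3i: an eigenvector is (-1,2) - i(0,-1) = (-1, 2 + i).
A real fundamental pair from Re and Im of e^((-1+3i)t)v: X_1 = e^(-t)(cos(3t)·(-1,2) + sin(3t)·(0,-1)), X_2 = e^(-t)(sin(3t)·(-1,2) - cos(3t)·(0,-1)).
General solution: K_1X_1 + K_2X_2.

x_1(t) = -K_1e^(-t)cos(3t) - K_2e^(-t)sin(3t), x_2(t) = -K_1e^(-t)sin(3t) + 2K_1e^(-t)cos(3t) + 2K_2e^(-t)sin(3t) + K_2e^(-t)cos(3t)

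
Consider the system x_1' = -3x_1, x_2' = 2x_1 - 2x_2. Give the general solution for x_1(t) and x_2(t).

Coefficient matrix A = [[-3, 0], [2, -2]].
Characteristic polynomial det(A - λI) = λ^2 + 5λ + 6 = 0.
Eigenvalues λ = -2, -3.
For λ=-2: (A-λI) row 1 is [-1, 0], so an eigenvector is (0, -1).
For λ=-3: (A-λI) row 2 is [2, 1], so an eigenvector is (1, -2).
General solution: c_1e^(-2t)(0,-1) + c_2e^(-3t)(1,-2).

x_1(t) = c_2e^(-3t), x_2(t) = -c_1e^(-2t) - 2c_2e^(-3t)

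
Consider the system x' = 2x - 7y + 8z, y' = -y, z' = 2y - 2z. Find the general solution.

x(t) = c_1e^(2t) - 3c_2e^(-t) - 2c_3e^(-2t), y(t) = c_2e^(-t), z(t) = 2c_2e^(-t) + c_3e^(-2t)

Coefficient matrix A = [[2, -7, 8], [0, -1, 0], [0, 2, -2]].
det(A - λI) = 0 gives eigenvalues λ = 2, -1, -2.
For λ=2: eigenvector (1,0,0).
For λ=-1: eigenvector (-3,1,2).
For λ=-2: eigenvector (-2,0,1).
General solution: c_1e^(2t)(1,0,0) + c_2e^(-t)(-3,1,2) + c_3e^(-2t)(-2,0,1).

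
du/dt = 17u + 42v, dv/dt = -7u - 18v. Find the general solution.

Coefficient matrix A = [[17, 42], [-7, -18]].
Characteristic polynomial det(A - λI) = λ^2 + λ - 12 = 0.
Eigenvalues λ = 3, -4.
For λ=3: (A-λI) row 1 is [14, 42], so an eigenvector is (3, -1).
For λ=-4: (A-λI) row 1 is [21, 42], so an eigenvector is (-2, 1).
General solution: C_1e^(3t)(3,-1) + C_2e^(-4t)(-2,1).

u(t) = 3C_1e^(3t) - 2C_2e^(-4t), v(t) = -C_1e^(3t) + C_2e^(-4t)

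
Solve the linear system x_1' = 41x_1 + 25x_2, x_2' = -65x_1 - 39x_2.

x_1(t) = 2C_1e^(t)sin(5t) - C_1e^(t)cos(5t) - C_2e^(t)sin(5t) - 2C_2e^(t)cos(5t), x_2(t) = -3C_1e^(t)sin(5t) + 2C_1e^(t)cos(5t) + 2C_2e^(t)sin(5t) + 3C_2e^(t)cos(5t)

Coefficient matrix A = [[41, 25], [-65, -39]].
Characteristic polynomial det(A - λI) = λ^2 - 2λ + 26 = 0.
Eigenvalues λ = 1 ± 5i (complex conjugate pair).
For λ=1+5i: an eigenvector is (-1,2) - i(2,-3) = (-1 - 2i, 2 + 3i).
A real fundamental pair from Re and Im of e^((1+5i)t)v: X_1 = e^(t)(cos(5t)·(-1,2) + sin(5t)·(2,-3)), X_2 = e^(t)(sin(5t)·(-1,2) - cos(5t)·(2,-3)).
General solution: C_1X_1 + C_2X_2.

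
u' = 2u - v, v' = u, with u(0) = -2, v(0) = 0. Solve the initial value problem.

Coefficient matrix A = [[2, -1], [1, 0]].
Characteristic polynomial det(A - λI) = λ^2 - 2λ + 1 = 0.
Single eigenvalue λ = 1 with algebraic multiplicity 2.
Eigenvector v = (1,1); generalized eigenvector w with (A-λI)w=v is (-2,-3).
General solution: e^(t)[c_1·v + c_2·(t·v + w)].
Applying u(0)=-2, v(0)=0 gives c_1=-6, c_2=-2.

u(t) = -2te^(t) - 2e^(t), v(t) = -2te^(t)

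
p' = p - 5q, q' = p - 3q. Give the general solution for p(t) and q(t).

p(t) = c_1e^(-t)sin(t) - 2c_1e^(-t)cos(t) - 2c_2e^(-t)sin(t) - c_2e^(-t)cos(t), q(t) = -c_1e^(-t)cos(t) - c_2e^(-t)sin(t)

Coefficient matrix A = [[1, -5], [1, -3]].
Characteristic polynomial det(A - λI) = λ^2 + 2λ + 2 = 0.
Eigenvalues λ = -1 ± i (complex conjugate pair).
For λ=-1+i: an eigenvector is (-2,-1) - i(1,0) = (-2 - i, -1).
A real fundamental pair from Re and Im of e^((-1+i)t)v: X_1 = e^(-t)(cos(t)·(-2,-1) + sin(t)·(1,0)), X_2 = e^(-t)(sin(t)·(-2,-1) - cos(t)·(1,0)).
General solution: c_1X_1 + c_2X_2.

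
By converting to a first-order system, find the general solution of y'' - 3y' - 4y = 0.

y(t) = c_1e^(-t) + c_2e^(4t)

Let x_1 = y, x_2 = y'. Then x_1' = x_2 and x_2' = 4x_1 + 3x_2.
A = [[0,1],[4,3]]; det(A-λI) = λ^2 - 3λ - 4.
Eigenvalues λ = -1, 4 with eigenvectors (1,-1), (1,4).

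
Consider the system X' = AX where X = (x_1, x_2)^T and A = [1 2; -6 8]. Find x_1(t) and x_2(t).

x_1(t) = 2K_1e^(4t) + K_2e^(5t), x_2(t) = 3K_1e^(4t) + 2K_2e^(5t)

Coefficient matrix A = [[1, 2], [-6, 8]].
Characteristic polynomial det(A - λI) = λ^2 - 9λ + 20 = 0.
Eigenvalues λ = 4, 5.
For λ=4: (A-λI) row 1 is [-3, 2], so an eigenvector is (2, 3).
For λ=5: (A-λI) row 1 is [-4, 2], so an eigenvector is (1, 2).
General solution: K_1e^(4t)(2,3) + K_2e^(5t)(1,2).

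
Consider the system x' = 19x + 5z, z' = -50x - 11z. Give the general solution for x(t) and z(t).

x(t) = -c_1e^(4t)cos(5t) - c_2e^(4t)sin(5t), z(t) = c_1e^(4t)sin(5t) + 3c_1e^(4t)cos(5t) + 3c_2e^(4t)sin(5t) - c_2e^(4t)cos(5t)

Coefficient matrix A = [[19, 5], [-50, -11]].
Characteristic polynomial det(A - λI) = λ^2 - 8λ + 41 = 0.
Eigenvalues λ = 4 ± 5i (complex conjugate pair).
For λ=4+5i: an eigenvector is (-1,3) - i(0,1) = (-1, 3 - i).
A real fundamental pair from Re and Im of e^((4+5i)t)v: X_1 = e^(4t)(cos(5t)·(-1,3) + sin(5t)·(0,1)), X_2 = e^(4t)(sin(5t)·(-1,3) - cos(5t)·(0,1)).
General solution: c_1X_1 + c_2X_2.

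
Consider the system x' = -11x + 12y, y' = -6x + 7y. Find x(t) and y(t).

x(t) = 2C_1e^(-5t) - C_2e^(t), y(t) = C_1e^(-5t) - C_2e^(t)

Coefficient matrix A = [[-11, 12], [-6, 7]].
Characteristic polynomial det(A - λI) = λ^2 + 4λ - 5 = 0.
Eigenvalues λ = -5, 1.
For λ=-5: (A-λI) row 1 is [-6, 12], so an eigenvector is (2, 1).
For λ=1: (A-λI) row 1 is [-12, 12], so an eigenvector is (-1, -1).
General solution: C_1e^(-5t)(2,1) + C_2e^(t)(-1,-1).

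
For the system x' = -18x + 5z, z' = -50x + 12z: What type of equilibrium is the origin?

stable spiral

A = [[-18,5],[-50,12]]; det(A-λI) = λ^2 + 6λ + 34.
λ = -3 ± 5i: negative real part.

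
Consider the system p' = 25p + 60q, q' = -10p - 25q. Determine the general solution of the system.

p(t) = 3K_1e^(5t) + 2K_2e^(-5t), q(t) = -K_1e^(5t) - K_2e^(-5t)

Coefficient matrix A = [[25, 60], [-10, -25]].
Characteristic polynomial det(A - λI) = λ^2 - 25 = 0.
Eigenvalues λ = 5, -5.
For λ=5: (A-λI) row 1 is [20, 60], so an eigenvector is (3, -1).
For λ=-5: (A-λI) row 1 is [30, 60], so an eigenvector is (2, -1).
General solution: K_1e^(5t)(3,-1) + K_2e^(-5t)(2,-1).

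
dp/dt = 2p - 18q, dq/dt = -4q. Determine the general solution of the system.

p(t) = c_1e^(2t) - 3c_2e^(-4t), q(t) = -c_2e^(-4t)

Coefficient matrix A = [[2, -18], [0, -4]].
Characteristic polynomial det(A - λI) = λ^2 + 2λ - 8 = 0.
Eigenvalues λ = 2, -4.
For λ=2: (A-λI) row 1 is [0, -18], so an eigenvector is (1, 0).
For λ=-4: (A-λI) row 1 is [6, -18], so an eigenvector is (-3, -1).
General solution: c_1e^(2t)(1,0) + c_2e^(-4t)(-3,-1).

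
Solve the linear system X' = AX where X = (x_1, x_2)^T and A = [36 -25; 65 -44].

x_1(t) = 2c_1e^(-4t)sin(5t) - c_1e^(-4t)cos(5t) - c_2e^(-4t)sin(5t) - 2c_2e^(-4t)cos(5t), x_2(t) = 3c_1e^(-4t)sin(5t) - 2c_1e^(-4t)cos(5t) - 2c_2e^(-4t)sin(5t) - 3c_2e^(-4t)cos(5t)

Coefficient matrix A = [[36, -25], [65, -44]].
Characteristic polynomial det(A - λI) = λ^2 + 8λ + 41 = 0.
Eigenvalues λ = -4 ± 5i (complex conjugate pair).
For λ=-4+5i: an eigenvector is (-1,-2) - i(2,3) = (-1 - 2i, -2 - 3i).
A real fundamental pair from Re and Im of e^((-4+5i)t)v: X_1 = e^(-4t)(cos(5t)·(-1,-2) + sin(5t)·(2,3)), X_2 = e^(-4t)(sin(5t)·(-1,-2) - cos(5t)·(2,3)).
General solution: c_1X_1 + c_2X_2.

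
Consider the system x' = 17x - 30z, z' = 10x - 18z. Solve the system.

Coefficient matrix A = [[17, -30], [10, -18]].
Characteristic polynomial det(A - λI) = λ^2 + λ - 6 = 0.
Eigenvalues λ = 2, -3.
For λ=2: (A-λI) row 1 is [15, -30], so an eigenvector is (-2, -1).
For λ=-3: (A-λI) row 1 is [20, -30], so an eigenvector is (3, 2).
General solution: c_1e^(2t)(-2,-1) + c_2e^(-3t)(3,2).

x(t) = -2c_1e^(2t) + 3c_2e^(-3t), z(t) = -c_1e^(2t) + 2c_2e^(-3t)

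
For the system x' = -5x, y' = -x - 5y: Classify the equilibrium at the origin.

stable improper node

A = [[-5,0],[-1,-5]]; det(A-λI) = λ^2 + 10λ + 25.
repeated λ = -5 with a single eigenvector.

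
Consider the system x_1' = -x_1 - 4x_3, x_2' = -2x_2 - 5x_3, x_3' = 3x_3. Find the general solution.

Coefficient matrix A = [[-1, 0, -4], [0, -2, -5], [0, 0, 3]].
det(A - λI) = 0 gives eigenvalues λ = -1, 3, -2.
For λ=-1: eigenvector (1,0,0).
For λ=3: eigenvector (-1,-1,1).
For λ=-2: eigenvector (0,1,0).
General solution: K_1e^(-t)(1,0,0) + K_2e^(3t)(-1,-1,1) + K_3e^(-2t)(0,1,0).

x_1(t) = K_1e^(-t) - K_2e^(3t), x_2(t) = -K_2e^(3t) + K_3e^(-2t), x_3(t) = K_2e^(3t)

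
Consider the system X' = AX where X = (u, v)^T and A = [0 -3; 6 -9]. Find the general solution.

Coefficient matrix A = [[0, -3], [6, -9]].
Characteristic polynomial det(A - λI) = λ^2 + 9λ + 18 = 0.
Eigenvalues λ = -3, -6.
For λ=-3: (A-λI) row 1 is [3, -3], so an eigenvector is (1, 1).
For λ=-6: (A-λI) row 1 is [6, -3], so an eigenvector is (1, 2).
General solution: c_1e^(-3t)(1,1) + c_2e^(-6t)(1,2).

u(t) = c_1e^(-3t) + c_2e^(-6t), v(t) = c_1e^(-3t) + 2c_2e^(-6t)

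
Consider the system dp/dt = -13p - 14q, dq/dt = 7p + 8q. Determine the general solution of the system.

p(t) = 2c_1e^(-6t) + c_2e^(t), q(t) = -c_1e^(-6t) - c_2e^(t)

Coefficient matrix A = [[-13, -14], [7, 8]].
Characteristic polynomial det(A - λI) = λ^2 + 5λ - 6 = 0.
Eigenvalues λ = -6, 1.
For λ=-6: (A-λI) row 1 is [-7, -14], so an eigenvector is (2, -1).
For λ=1: (A-λI) row 1 is [-14, -14], so an eigenvector is (1, -1).
General solution: c_1e^(-6t)(2,-1) + c_2e^(t)(1,-1).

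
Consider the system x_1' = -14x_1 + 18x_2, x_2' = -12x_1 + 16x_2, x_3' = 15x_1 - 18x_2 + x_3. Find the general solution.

Coefficient matrix A = [[-14, 18, 0], [-12, 16, 0], [15, -18, 1]].
det(A - λI) = 0 gives eigenvalues λ = 4, -2, 1.
For λ=4: eigenvector (1,1,-1).
For λ=-2: eigenvector (3,2,-3).
For λ=1: eigenvector (0,0,1).
General solution: K_1e^(4t)(1,1,-1) + K_2e^(-2t)(3,2,-3) + K_3e^(t)(0,0,1).

x_1(t) = K_1e^(4t) + 3K_2e^(-2t), x_2(t) = K_1e^(4t) + 2K_2e^(-2t), x_3(t) = -K_1e^(4t) - 3K_2e^(-2t) + K_3e^(t)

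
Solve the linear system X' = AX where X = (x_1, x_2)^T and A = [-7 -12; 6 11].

Coefficient matrix A = [[-7, -12], [6, 11]].
Characteristic polynomial det(A - λI) = λ^2 - 4λ - 5 = 0.
Eigenvalues λ = -1, 5.
For λ=-1: (A-λI) row 1 is [-6, -12], so an eigenvector is (-2, 1).
For λ=5: (A-λI) row 1 is [-12, -12], so an eigenvector is (1, -1).
General solution: C_1e^(-t)(-2,1) + C_2e^(5t)(1,-1).

x_1(t) = -2C_1e^(-t) + C_2e^(5t), x_2(t) = C_1e^(-t) - C_2e^(5t)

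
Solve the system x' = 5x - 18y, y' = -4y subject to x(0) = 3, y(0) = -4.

x(t) = 11e^(5t) - 8e^(-4t), y(t) = -4e^(-4t)

Coefficient matrix A = [[5, -18], [0, -4]].
Characteristic polynomial det(A - λI) = λ^2 - λ - 20 = 0.
Eigenvalues λ = -4, 5.
For λ=-4: (A-λI) row 1 is [9, -18], so an eigenvector is (2, 1).
For λ=5: (A-λI) row 1 is [0, -18], so an eigenvector is (1, 0).
General solution: C_1e^(-4t)(2,1) + C_2e^(5t)(1,0).
Applying x(0)=3, y(0)=-4 gives C_1=-4, C_2=11.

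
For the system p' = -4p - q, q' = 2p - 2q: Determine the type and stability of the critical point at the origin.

stable spiral

A = [[-4,-1],[2,-2]]; det(A-λI) = λ^2 + 6λ + 10.
λ = -3 ± i: negative real part.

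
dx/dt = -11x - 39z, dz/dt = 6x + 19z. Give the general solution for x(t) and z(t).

Coefficient matrix A = [[-11, -39], [6, 19]].
Characteristic polynomial det(A - λI) = λ^2 - 8λ + 25 = 0.
Eigenvalues λ = 4 ± 3i (complex conjugate pair).
For λ=4+3i: an eigenvector is (-3,1) - i(2,-1) = (-3 - 2i, 1 + i).
A real fundamental pair from Re and Im of e^((4+3i)t)v: X_1 = e^(4t)(cos(3t)·(-3,1) + sin(3t)·(2,-1)), X_2 = e^(4t)(sin(3t)·(-3,1) - cos(3t)·(2,-1)).
General solution: C_1X_1 + C_2X_2.

x(t) = 2C_1e^(4t)sin(3t) - 3C_1e^(4t)cos(3t) - 3C_2e^(4t)sin(3t) - 2C_2e^(4t)cos(3t), z(t) = -C_1e^(4t)sin(3t) + C_1e^(4t)cos(3t) + C_2e^(4t)sin(3t) + C_2e^(4t)cos(3t)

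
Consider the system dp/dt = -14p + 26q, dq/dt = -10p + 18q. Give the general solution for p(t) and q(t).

Coefficient matrix A = [[-14, 26], [-10, 18]].
Characteristic polynomial det(A - λI) = λ^2 - 4λ + 8 = 0.
Eigenvalues λ = 2 ± 2i (complex conjugate pair).
For λ=2+2i: an eigenvector is (-2,-1) - i(3,2) = (-2 - 3i, -1 - 2i).
A real fundamental pair from Re and Im of e^((2+2i)t)v: X_1 = e^(2t)(cos(2t)·(-2,-1) + sin(2t)·(3,2)), X_2 = e^(2t)(sin(2t)·(-2,-1) - cos(2t)·(3,2)).
General solution: c_1X_1 + c_2X_2.

p(t) = 3c_1e^(2t)sin(2t) - 2c_1e^(2t)cos(2t) - 2c_2e^(2t)sin(2t) - 3c_2e^(2t)cos(2t), q(t) = 2c_1e^(2t)sin(2t) - c_1e^(2t)cos(2t) - c_2e^(2t)sin(2t) - 2c_2e^(2t)cos(2t)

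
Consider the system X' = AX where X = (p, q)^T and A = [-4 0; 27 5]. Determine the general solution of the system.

Coefficient matrix A = [[-4, 0], [27, 5]].
Characteristic polynomial det(A - λI) = λ^2 - λ - 20 = 0.
Eigenvalues λ = -4, 5.
For λ=-4: (A-λI) row 2 is [27, 9], so an eigenvector is (-1, 3).
For λ=5: (A-λI) row 1 is [-9, 0], so an eigenvector is (0, 1).
General solution: c_1e^(-4t)(-1,3) + c_2e^(5t)(0,1).

p(t) = -c_1e^(-4t), q(t) = 3c_1e^(-4t) + c_2e^(5t)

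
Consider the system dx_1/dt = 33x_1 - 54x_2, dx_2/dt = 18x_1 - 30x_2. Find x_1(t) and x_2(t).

Coefficient matrix A = [[33, -54], [18, -30]].
Characteristic polynomial det(A - λI) = λ^2 - 3λ - 18 = 0.
Eigenvalues λ = 6, -3.
For λ=6: (A-λI) row 1 is [27, -54], so an eigenvector is (2, 1).
For λ=-3: (A-λI) row 1 is [36, -54], so an eigenvector is (-3, -2).
General solution: K_1e^(6t)(2,1) + K_2e^(-3t)(-3,-2).

x_1(t) = 2K_1e^(6t) - 3K_2e^(-3t), x_2(t) = K_1e^(6t) - 2K_2e^(-3t)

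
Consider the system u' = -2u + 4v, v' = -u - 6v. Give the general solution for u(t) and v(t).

u(t) = 2c_1e^(-4t) + 2c_2te^(-4t) + 3c_2e^(-4t), v(t) = -c_1e^(-4t) - c_2te^(-4t) - c_2e^(-4t)

Coefficient matrix A = [[-2, 4], [-1, -6]].
Characteristic polynomial det(A - λI) = λ^2 + 8λ + 16 = 0.
Single eigenvalue λ = -4 with algebraic multiplicity 2.
Eigenvector v = (2,-1); generalized eigenvector w with (A-λI)w=v is (3,-1).
General solution: e^(-4t)[c_1·v + c_2·(t·v + w)].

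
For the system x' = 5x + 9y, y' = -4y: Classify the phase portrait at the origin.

saddle

A = [[5,9],[0,-4]]; det(A-λI) = λ^2 - λ - 20.
λ = 5, -4: opposite signs.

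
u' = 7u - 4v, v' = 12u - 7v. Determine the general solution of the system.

u(t) = -2C_1e^(t) - C_2e^(-t), v(t) = -3C_1e^(t) - 2C_2e^(-t)

Coefficient matrix A = [[7, -4], [12, -7]].
Characteristic polynomial det(A - λI) = λ^2 - 1 = 0.
Eigenvalues λ = 1, -1.
For λ=1: (A-λI) row 1 is [6, -4], so an eigenvector is (-2, -3).
For λ=-1: (A-λI) row 1 is [8, -4], so an eigenvector is (-1, -2).
General solution: C_1e^(t)(-2,-3) + C_2e^(-t)(-1,-2).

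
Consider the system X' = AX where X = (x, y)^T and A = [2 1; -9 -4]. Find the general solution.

Coefficient matrix A = [[2, 1], [-9, -4]].
Characteristic polynomial det(A - λI) = λ^2 + 2λ + 1 = 0.
Single eigenvalue λ = -1 with algebraic multiplicity 2.
Eigenvector v = (-1,3); generalized eigenvector w with (A-λI)w=v is (-1,2).
General solution: e^(-t)[C_1·v + C_2·(t·v + w)].

x(t) = -C_1e^(-t) - C_2te^(-t) - C_2e^(-t), y(t) = 3C_1e^(-t) + 3C_2te^(-t) + 2C_2e^(-t)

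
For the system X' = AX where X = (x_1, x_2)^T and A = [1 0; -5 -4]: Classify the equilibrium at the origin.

A = [[1,0],[-5,-4]]; det(A-λI) = λ^2 + 3λ - 4.
λ = -4, 1: opposite signs.

saddle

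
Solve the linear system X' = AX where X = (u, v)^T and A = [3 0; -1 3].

Coefficient matrix A = [[3, 0], [-1, 3]].
Characteristic polynomial det(A - λI) = λ^2 - 6λ + 9 = 0.
Single eigenvalue λ = 3 with algebraic multiplicity 2.
Eigenvector v = (0,1); generalized eigenvector w with (A-λI)w=v is (-1,3).
General solution: e^(3t)[c_1·v + c_2·(t·v + w)].

u(t) = -c_2e^(3t), v(t) = c_1e^(3t) + c_2te^(3t) + 3c_2e^(3t)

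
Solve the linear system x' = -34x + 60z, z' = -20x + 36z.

Coefficient matrix A = [[-34, 60], [-20, 36]].
Characteristic polynomial det(A - λI) = λ^2 - 2λ - 24 = 0.
Eigenvalues λ = -4, 6.
For λ=-4: (A-λI) row 1 is [-30, 60], so an eigenvector is (-2, -1).
For λ=6: (A-λI) row 1 is [-40, 60], so an eigenvector is (3, 2).
General solution: K_1e^(-4t)(-2,-1) + K_2e^(6t)(3,2).

x(t) = -2K_1e^(-4t) + 3K_2e^(6t), z(t) = -K_1e^(-4t) + 2K_2e^(6t)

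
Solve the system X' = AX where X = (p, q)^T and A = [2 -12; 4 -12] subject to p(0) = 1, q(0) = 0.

Coefficient matrix A = [[2, -12], [4, -12]].
Characteristic polynomial det(A - λI) = λ^2 + 10λ + 24 = 0.
Eigenvalues λ = -6, -4.
For λ=-6: (A-λI) row 1 is [8, -12], so an eigenvector is (-3, -2).
For λ=-4: (A-λI) row 1 is [6, -12], so an eigenvector is (2, 1).
General solution: C_1e^(-6t)(-3,-2) + C_2e^(-4t)(2,1).
Applying p(0)=1, q(0)=0 gives C_1=1, C_2=2.

p(t) = 4e^(-4t) - 3e^(-6t), q(t) = 2e^(-4t) - 2e^(-6t)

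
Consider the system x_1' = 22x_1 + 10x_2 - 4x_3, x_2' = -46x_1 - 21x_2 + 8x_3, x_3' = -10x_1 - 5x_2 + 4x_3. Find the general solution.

x_1(t) = -2K_1e^(4t) - 2K_2e^(-t) + K_3e^(2t), x_2(t) = 4K_1e^(4t) + 5K_2e^(-t) - 2K_3e^(2t), x_3(t) = K_1e^(4t) + K_2e^(-t)

Coefficient matrix A = [[22, 10, -4], [-46, -21, 8], [-10, -5, 4]].
det(A - λI) = 0 gives eigenvalues λ = 4, -1, 2.
For λ=4: eigenvector (-2,4,1).
For λ=-1: eigenvector (-2,5,1).
For λ=2: eigenvector (1,-2,0).
General solution: K_1e^(4t)(-2,4,1) + K_2e^(-t)(-2,5,1) + K_3e^(2t)(1,-2,0).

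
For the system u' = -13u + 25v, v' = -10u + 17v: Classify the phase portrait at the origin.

unstable spiral

A = [[-13,25],[-10,17]]; det(A-λI) = λ^2 - 4λ + 29.
λ = 2 ± 5i: positive real part.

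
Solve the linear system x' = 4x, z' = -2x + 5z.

Coefficient matrix A = [[4, 0], [-2, 5]].
Characteristic polynomial det(A - λI) = λ^2 - 9λ + 20 = 0.
Eigenvalues λ = 4, 5.
For λ=4: (A-λI) row 2 is [-2, 1], so an eigenvector is (1, 2).
For λ=5: (A-λI) row 1 is [-1, 0], so an eigenvector is (0, 1).
General solution: K_1e^(4t)(1,2) + K_2e^(5t)(0,1).

x(t) = K_1e^(4t), z(t) = 2K_1e^(4t) + K_2e^(5t)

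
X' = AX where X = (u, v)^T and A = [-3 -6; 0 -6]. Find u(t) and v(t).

u(t) = 2C_1e^(-6t) - C_2e^(-3t), v(t) = C_1e^(-6t)

Coefficient matrix A = [[-3, -6], [0, -6]].
Characteristic polynomial det(A - λI) = λ^2 + 9λ + 18 = 0.
Eigenvalues λ = -6, -3.
For λ=-6: (A-λI) row 1 is [3, -6], so an eigenvector is (2, 1).
For λ=-3: (A-λI) row 1 is [0, -6], so an eigenvector is (-1, 0).
General solution: C_1e^(-6t)(2,1) + C_2e^(-3t)(-1,0).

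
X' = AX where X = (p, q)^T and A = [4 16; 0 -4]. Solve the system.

Coefficient matrix A = [[4, 16], [0, -4]].
Characteristic polynomial det(A - λI) = λ^2 - 16 = 0.
Eigenvalues λ = -4, 4.
For λ=-4: (A-λI) row 1 is [8, 16], so an eigenvector is (2, -1).
For λ=4: (A-λI) row 1 is [0, 16], so an eigenvector is (1, 0).
General solution: C_1e^(-4t)(2,-1) + C_2e^(4t)(1,0).

p(t) = 2C_1e^(-4t) + C_2e^(4t), q(t) = -C_1e^(-4t)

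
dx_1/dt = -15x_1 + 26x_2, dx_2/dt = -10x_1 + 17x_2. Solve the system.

x_1(t) = -2C_1e^(t)sin(2t) - 3C_1e^(t)cos(2t) - 3C_2e^(t)sin(2t) + 2C_2e^(t)cos(2t), x_2(t) = -C_1e^(t)sin(2t) - 2C_1e^(t)cos(2t) - 2C_2e^(t)sin(2t) + C_2e^(t)cos(2t)

Coefficient matrix A = [[-15, 26], [-10, 17]].
Characteristic polynomial det(A - λI) = λ^2 - 2λ + 5 = 0.
Eigenvalues λ = 1 ± 2i (complex conjugate pair).
For λ=1+2i: an eigenvector is (-3,-2) - i(-2,-1) = (-3 + 2i, -2 + i).
A real fundamental pair from Re and Im of e^((1+2i)t)v: X_1 = e^(t)(cos(2t)·(-3,-2) + sin(2t)·(-2,-1)), X_2 = e^(t)(sin(2t)·(-3,-2) - cos(2t)·(-2,-1)).
General solution: C_1X_1 + C_2X_2.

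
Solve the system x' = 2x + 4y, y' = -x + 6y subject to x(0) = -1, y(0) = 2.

x(t) = 10te^(4t) - e^(4t), y(t) = 5te^(4t) + 2e^(4t)

Coefficient matrix A = [[2, 4], [-1, 6]].
Characteristic polynomial det(A - λI) = λ^2 - 8λ + 16 = 0.
Single eigenvalue λ = 4 with algebraic multiplicity 2.
Eigenvector v = (2,1); generalized eigenvector w with (A-λI)w=v is (-3,-1).
General solution: e^(4t)[K_1·v + K_2·(t·v + w)].
Applying x(0)=-1, y(0)=2 gives K_1=7, K_2=5.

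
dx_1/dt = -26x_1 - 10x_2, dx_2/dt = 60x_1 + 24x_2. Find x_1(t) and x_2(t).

x_1(t) = -c_1e^(-6t) + c_2e^(4t), x_2(t) = 2c_1e^(-6t) - 3c_2e^(4t)

Coefficient matrix A = [[-26, -10], [60, 24]].
Characteristic polynomial det(A - λI) = λ^2 + 2λ - 24 = 0.
Eigenvalues λ = -6, 4.
For λ=-6: (A-λI) row 1 is [-20, -10], so an eigenvector is (-1, 2).
For λ=4: (A-λI) row 1 is [-30, -10], so an eigenvector is (1, -3).
General solution: c_1e^(-6t)(-1,2) + c_2e^(4t)(1,-3).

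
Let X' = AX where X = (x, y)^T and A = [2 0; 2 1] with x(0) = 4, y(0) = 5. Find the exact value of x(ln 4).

A = [[2,0],[2,1]]; eigenvalues λ = 1, 2.
Eigenvectors: (0,1) for λ=1, (-1,-2) for λ=2.
From the initial condition, c_1 = -3, c_2 = -4.
x(ln 4) = (-3)(4^1)(0) + (-4)(4^2)(-1) = 64.

64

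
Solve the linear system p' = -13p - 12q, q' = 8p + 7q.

Coefficient matrix A = [[-13, -12], [8, 7]].
Characteristic polynomial det(A - λI) = λ^2 + 6λ + 5 = 0.
Eigenvalues λ = -5, -1.
For λ=-5: (A-λI) row 1 is [-8, -12], so an eigenvector is (-3, 2).
For λ=-1: (A-λI) row 1 is [-12, -12], so an eigenvector is (1, -1).
General solution: C_1e^(-5t)(-3,2) + C_2e^(-t)(1,-1).

p(t) = -3C_1e^(-5t) + C_2e^(-t), q(t) = 2C_1e^(-5t) - C_2e^(-t)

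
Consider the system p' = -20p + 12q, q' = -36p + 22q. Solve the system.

p(t) = -K_1e^(4t) - 2K_2e^(-2t), q(t) = -2K_1e^(4t) - 3K_2e^(-2t)

Coefficient matrix A = [[-20, 12], [-36, 22]].
Characteristic polynomial det(A - λI) = λ^2 - 2λ - 8 = 0.
Eigenvalues λ = 4, -2.
For λ=4: (A-λI) row 1 is [-24, 12], so an eigenvector is (-1, -2).
For λ=-2: (A-λI) row 1 is [-18, 12], so an eigenvector is (-2, -3).
General solution: K_1e^(4t)(-1,-2) + K_2e^(-2t)(-2,-3).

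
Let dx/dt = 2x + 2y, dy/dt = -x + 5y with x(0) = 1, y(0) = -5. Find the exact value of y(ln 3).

-729

A = [[2,2],[-1,5]]; eigenvalues λ = 3, 4.
Eigenvectors: (-2,-1) for λ=3, (-1,-1) for λ=4.
From the initial condition, c_1 = -6, c_2 = 11.
y(ln 3) = (-6)(3^3)(-1) + (11)(3^4)(-1) = -729.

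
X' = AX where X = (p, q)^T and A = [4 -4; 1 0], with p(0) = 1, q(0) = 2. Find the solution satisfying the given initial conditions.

p(t) = -6te^(2t) + e^(2t), q(t) = -3te^(2t) + 2e^(2t)

Coefficient matrix A = [[4, -4], [1, 0]].
Characteristic polynomial det(A - λI) = λ^2 - 4λ + 4 = 0.
Single eigenvalue λ = 2 with algebraic multiplicity 2.
Eigenvector v = (-2,-1); generalized eigenvector w with (A-λI)w=v is (-1,0).
General solution: e^(2t)[c_1·v + c_2·(t·v + w)].
Applying p(0)=1, q(0)=2 gives c_1=-2, c_2=3.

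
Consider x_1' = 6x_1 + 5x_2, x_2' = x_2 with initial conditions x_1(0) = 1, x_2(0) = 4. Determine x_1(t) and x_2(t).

x_1(t) = 5e^(6t) - 4e^(t), x_2(t) = 4e^(t)

Coefficient matrix A = [[6, 5], [0, 1]].
Characteristic polynomial det(A - λI) = λ^2 - 7λ + 6 = 0.
Eigenvalues λ = 6, 1.
For λ=6: (A-λI) row 1 is [0, 5], so an eigenvector is (-1, 0).
For λ=1: (A-λI) row 1 is [5, 5], so an eigenvector is (-1, 1).
General solution: C_1e^(6t)(-1,0) + C_2e^(t)(-1,1).
Applying x_1(0)=1, x_2(0)=4 gives C_1=-5, C_2=4.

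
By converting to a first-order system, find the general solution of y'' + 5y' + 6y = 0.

Let x_1 = y, x_2 = y'. Then x_1' = x_2 and x_2' = -6x_1 - 5x_2.
A = [[0,1],[-6,-5]]; det(A-λI) = λ^2 + 5λ + 6.
Eigenvalues λ = -2, -3 with eigenvectors (1,-2), (1,-3).

y(t) = K_1e^(-2t) + K_2e^(-3t)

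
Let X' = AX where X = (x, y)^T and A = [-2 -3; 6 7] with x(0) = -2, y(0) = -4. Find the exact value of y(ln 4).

-3040

A = [[-2,-3],[6,7]]; eigenvalues λ = 1, 4.
Eigenvectors: (1,-1) for λ=1, (1,-2) for λ=4.
From the initial condition, c_1 = -8, c_2 = 6.
y(ln 4) = (-8)(4^1)(-1) + (6)(4^4)(-2) = -3040.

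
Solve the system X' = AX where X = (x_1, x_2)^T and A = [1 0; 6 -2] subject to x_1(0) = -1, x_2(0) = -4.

x_1(t) = -e^(t), x_2(t) = -2e^(t) - 2e^(-2t)

Coefficient matrix A = [[1, 0], [6, -2]].
Characteristic polynomial det(A - λI) = λ^2 + λ - 2 = 0.
Eigenvalues λ = -2, 1.
For λ=-2: (A-λI) row 1 is [3, 0], so an eigenvector is (0, -1).
For λ=1: (A-λI) row 2 is [6, -3], so an eigenvector is (1, 2).
General solution: C_1e^(-2t)(0,-1) + C_2e^(t)(1,2).
Applying x_1(0)=-1, x_2(0)=-4 gives C_1=2, C_2=-1.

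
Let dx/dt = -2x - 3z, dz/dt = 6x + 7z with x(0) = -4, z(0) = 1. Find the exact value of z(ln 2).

-82

A = [[-2,-3],[6,7]]; eigenvalues λ = 4, 1.
Eigenvectors: (1,-2) for λ=4, (1,-1) for λ=1.
From the initial condition, c_1 = 3, c_2 = -7.
z(ln 2) = (3)(2^4)(-2) + (-7)(2^1)(-1) = -82.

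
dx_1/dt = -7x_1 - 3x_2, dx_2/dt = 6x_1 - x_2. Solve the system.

x_1(t) = -c_1e^(-4t)sin(3t) + c_2e^(-4t)cos(3t), x_2(t) = c_1e^(-4t)sin(3t) + c_1e^(-4t)cos(3t) + c_2e^(-4t)sin(3t) - c_2e^(-4t)cos(3t)

Coefficient matrix A = [[-7, -3], [6, -1]].
Characteristic polynomial det(A - λI) = λ^2 + 8λ + 25 = 0.
Eigenvalues λ = -4 ± 3i (complex conjugate pair).
For λ=-4+3i: an eigenvector is (0,1) - i(-1,1) = (0 + i, 1 - i).
A real fundamental pair from Re and Im of e^((-4+3i)t)v: X_1 = e^(-4t)(cos(3t)·(0,1) + sin(3t)·(-1,1)), X_2 = e^(-4t)(sin(3t)·(0,1) - cos(3t)·(-1,1)).
General solution: c_1X_1 + c_2X_2.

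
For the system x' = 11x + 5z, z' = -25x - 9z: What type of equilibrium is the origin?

A = [[11,5],[-25,-9]]; det(A-λI) = λ^2 - 2λ + 26.
λ = 1 ± 5i: positive real part.

unstable spiral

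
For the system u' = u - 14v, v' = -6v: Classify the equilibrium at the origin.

saddle

A = [[1,-14],[0,-6]]; det(A-λI) = λ^2 + 5λ - 6.
λ = 1, -6: opposite signs.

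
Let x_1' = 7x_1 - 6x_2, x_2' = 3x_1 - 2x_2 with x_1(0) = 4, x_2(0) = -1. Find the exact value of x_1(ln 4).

A = [[7,-6],[3,-2]]; eigenvalues λ = 4, 1.
Eigenvectors: (-2,-1) for λ=4, (1,1) for λ=1.
From the initial condition, c_1 = -5, c_2 = -6.
x_1(ln 4) = (-5)(4^4)(-2) + (-6)(4^1)(1) = 2536.

2536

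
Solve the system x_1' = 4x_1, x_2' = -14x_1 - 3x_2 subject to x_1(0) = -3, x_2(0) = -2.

Coefficient matrix A = [[4, 0], [-14, -3]].
Characteristic polynomial det(A - λI) = λ^2 - λ - 12 = 0.
Eigenvalues λ = -3, 4.
For λ=-3: (A-λI) row 1 is [7, 0], so an eigenvector is (0, -1).
For λ=4: (A-λI) row 2 is [-14, -7], so an eigenvector is (1, -2).
General solution: C_1e^(-3t)(0,-1) + C_2e^(4t)(1,-2).
Applying x_1(0)=-3, x_2(0)=-2 gives C_1=8, C_2=-3.

x_1(t) = -3e^(4t), x_2(t) = 6e^(4t) - 8e^(-3t)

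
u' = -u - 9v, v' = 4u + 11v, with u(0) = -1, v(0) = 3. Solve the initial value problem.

Coefficient matrix A = [[-1, -9], [4, 11]].
Characteristic polynomial det(A - λI) = λ^2 - 10λ + 25 = 0.
Single eigenvalue λ = 5 with algebraic multiplicity 2.
Eigenvector v = (3,-2); generalized eigenvector w with (A-λI)w=v is (1,-1).
General solution: e^(5t)[K_1·v + K_2·(t·v + w)].
Applying u(0)=-1, v(0)=3 gives K_1=2, K_2=-7.

u(t) = -21te^(5t) - e^(5t), v(t) = 14te^(5t) + 3e^(5t)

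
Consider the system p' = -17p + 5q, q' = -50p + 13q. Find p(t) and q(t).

p(t) = -c_1e^(-2t)cos(5t) - c_2e^(-2t)sin(5t), q(t) = c_1e^(-2t)sin(5t) - 3c_1e^(-2t)cos(5t) - 3c_2e^(-2t)sin(5t) - c_2e^(-2t)cos(5t)

Coefficient matrix A = [[-17, 5], [-50, 13]].
Characteristic polynomial det(A - λI) = λ^2 + 4λ + 29 = 0.
Eigenvalues λ = -2 ± 5i (complex conjugate pair).
For λ=-2+5i: an eigenvector is (-1,-3) - i(0,1) = (-1, -3 - i).
A real fundamental pair from Re and Im of e^((-2+5i)t)v: X_1 = e^(-2t)(cos(5t)·(-1,-3) + sin(5t)·(0,1)), X_2 = e^(-2t)(sin(5t)·(-1,-3) - cos(5t)·(0,1)).
General solution: c_1X_1 + c_2X_2.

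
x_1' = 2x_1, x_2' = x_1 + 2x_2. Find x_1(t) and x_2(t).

x_1(t) = K_2e^(2t), x_2(t) = K_1e^(2t) + K_2te^(2t) + 2K_2e^(2t)

Coefficient matrix A = [[2, 0], [1, 2]].
Characteristic polynomial det(A - λI) = λ^2 - 4λ + 4 = 0.
Single eigenvalue λ = 2 with algebraic multiplicity 2.
Eigenvector v = (0,1); generalized eigenvector w with (A-λI)w=v is (1,2).
General solution: e^(2t)[K_1·v + K_2·(t·v + w)].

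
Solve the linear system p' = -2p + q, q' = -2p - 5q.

Coefficient matrix A = [[-2, 1], [-2, -5]].
Characteristic polynomial det(A - λI) = λ^2 + 7λ + 12 = 0.
Eigenvalues λ = -3, -4.
For λ=-3: (A-λI) row 1 is [1, 1], so an eigenvector is (1, -1).
For λ=-4: (A-λI) row 1 is [2, 1], so an eigenvector is (-1, 2).
General solution: C_1e^(-3t)(1,-1) + C_2e^(-4t)(-1,2).

p(t) = C_1e^(-3t) - C_2e^(-4t), q(t) = -C_1e^(-3t) + 2C_2e^(-4t)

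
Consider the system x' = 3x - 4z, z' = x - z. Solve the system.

x(t) = 2C_1e^(t) + 2C_2te^(t) - 3C_2e^(t), z(t) = C_1e^(t) + C_2te^(t) - 2C_2e^(t)

Coefficient matrix A = [[3, -4], [1, -1]].
Characteristic polynomial det(A - λI) = λ^2 - 2λ + 1 = 0.
Single eigenvalue λ = 1 with algebraic multiplicity 2.
Eigenvector v = (2,1); generalized eigenvector w with (A-λI)w=v is (-3,-2).
General solution: e^(t)[C_1·v + C_2·(t·v + w)].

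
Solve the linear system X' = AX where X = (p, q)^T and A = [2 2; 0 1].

Coefficient matrix A = [[2, 2], [0, 1]].
Characteristic polynomial det(A - λI) = λ^2 - 3λ + 2 = 0.
Eigenvalues λ = 2, 1.
For λ=2: (A-λI) row 1 is [0, 2], so an eigenvector is (-1, 0).
For λ=1: (A-λI) row 1 is [1, 2], so an eigenvector is (-2, 1).
General solution: C_1e^(2t)(-1,0) + C_2e^(t)(-2,1).

p(t) = -C_1e^(2t) - 2C_2e^(t), q(t) = C_2e^(t)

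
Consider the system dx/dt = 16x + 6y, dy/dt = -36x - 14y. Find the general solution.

Coefficient matrix A = [[16, 6], [-36, -14]].
Characteristic polynomial det(A - λI) = λ^2 - 2λ - 8 = 0.
Eigenvalues λ = 4, -2.
For λ=4: (A-λI) row 1 is [12, 6], so an eigenvector is (1, -2).
For λ=-2: (A-λI) row 1 is [18, 6], so an eigenvector is (-1, 3).
General solution: C_1e^(4t)(1,-2) + C_2e^(-2t)(-1,3).

x(t) = C_1e^(4t) - C_2e^(-2t), y(t) = -2C_1e^(4t) + 3C_2e^(-2t)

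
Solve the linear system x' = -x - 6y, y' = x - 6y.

x(t) = 2C_1e^(-4t) + 3C_2e^(-3t), y(t) = C_1e^(-4t) + C_2e^(-3t)

Coefficient matrix A = [[-1, -6], [1, -6]].
Characteristic polynomial det(A - λI) = λ^2 + 7λ + 12 = 0.
Eigenvalues λ = -4, -3.
For λ=-4: (A-λI) row 1 is [3, -6], so an eigenvector is (2, 1).
For λ=-3: (A-λI) row 1 is [2, -6], so an eigenvector is (3, 1).
General solution: C_1e^(-4t)(2,1) + C_2e^(-3t)(3,1).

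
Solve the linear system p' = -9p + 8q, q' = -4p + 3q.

Coefficient matrix A = [[-9, 8], [-4, 3]].
Characteristic polynomial det(A - λI) = λ^2 + 6λ + 5 = 0.
Eigenvalues λ = -5, -1.
For λ=-5: (A-λI) row 1 is [-4, 8], so an eigenvector is (2, 1).
For λ=-1: (A-λI) row 1 is [-8, 8], so an eigenvector is (-1, -1).
General solution: c_1e^(-5t)(2,1) + c_2e^(-t)(-1,-1).

p(t) = 2c_1e^(-5t) - c_2e^(-t), q(t) = c_1e^(-5t) - c_2e^(-t)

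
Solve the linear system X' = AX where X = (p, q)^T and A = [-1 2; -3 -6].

Coefficient matrix A = [[-1, 2], [-3, -6]].
Characteristic polynomial det(A - λI) = λ^2 + 7λ + 12 = 0.
Eigenvalues λ = -3, -4.
For λ=-3: (A-λI) row 1 is [2, 2], so an eigenvector is (1, -1).
For λ=-4: (A-λI) row 1 is [3, 2], so an eigenvector is (-2, 3).
General solution: c_1e^(-3t)(1,-1) + c_2e^(-4t)(-2,3).

p(t) = c_1e^(-3t) - 2c_2e^(-4t), q(t) = -c_1e^(-3t) + 3c_2e^(-4t)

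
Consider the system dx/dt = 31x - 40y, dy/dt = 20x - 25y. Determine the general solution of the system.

Coefficient matrix A = [[31, -40], [20, -25]].
Characteristic polynomial det(A - λI) = λ^2 - 6λ + 25 = 0.
Eigenvalues λ = 3 ± 4i (complex conjugate pair).
For λ=3+4i: an eigenvector is (1,1) - i(-3,-2) = (1 + 3i, 1 + 2i).
A real fundamental pair from Re and Im of e^((3+4i)t)v: X_1 = e^(3t)(cos(4t)·(1,1) + sin(4t)·(-3,-2)), X_2 = e^(3t)(sin(4t)·(1,1) - cos(4t)·(-3,-2)).
General solution: c_1X_1 + c_2X_2.

x(t) = -3c_1e^(3t)sin(4t) + c_1e^(3t)cos(4t) + c_2e^(3t)sin(4t) + 3c_2e^(3t)cos(4t), y(t) = -2c_1e^(3t)sin(4t) + c_1e^(3t)cos(4t) + c_2e^(3t)sin(4t) + 2c_2e^(3t)cos(4t)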